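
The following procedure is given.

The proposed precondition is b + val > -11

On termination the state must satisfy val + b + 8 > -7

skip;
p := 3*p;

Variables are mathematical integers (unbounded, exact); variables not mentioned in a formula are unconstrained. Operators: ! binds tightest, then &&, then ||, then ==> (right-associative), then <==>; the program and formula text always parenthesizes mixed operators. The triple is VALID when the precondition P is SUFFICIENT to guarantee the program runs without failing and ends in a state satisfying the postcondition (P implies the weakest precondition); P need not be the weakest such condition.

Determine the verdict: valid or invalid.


Working backward. After the program, the postcondition val + b + 8 > -7 must hold; in canonical form it is b + val > -15.
Before p := 3*p: b + val > -15
Before skip: b + val > -15
The weakest precondition is b + val > -15.
Check whether b + val > -11 implies it.
Every state satisfying the precondition satisfies the weakest precondition: the implication holds.
Answer: valid


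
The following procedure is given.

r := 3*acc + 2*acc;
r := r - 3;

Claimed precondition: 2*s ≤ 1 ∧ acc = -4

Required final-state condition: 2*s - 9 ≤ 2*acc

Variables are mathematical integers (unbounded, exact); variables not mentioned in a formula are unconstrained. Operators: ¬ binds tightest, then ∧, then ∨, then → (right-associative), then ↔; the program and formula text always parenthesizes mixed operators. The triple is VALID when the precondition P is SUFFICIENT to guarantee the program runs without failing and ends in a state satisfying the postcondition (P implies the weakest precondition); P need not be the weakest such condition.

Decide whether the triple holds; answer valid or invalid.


Working backward. After the program, the postcondition 2*s - 9 ≤ 2*acc must hold; in canonical form it is 2*s ≤ 2*acc + 9.
Before r := r - 3: 2*s ≤ 2*acc + 9
Before r := 3*acc + 2*acc: 2*s ≤ 2*acc + 9
The weakest precondition is 2*s ≤ 2*acc + 9.
Check whether 2*s ≤ 1 ∧ acc = -4 implies it.
Every state satisfying the precondition satisfies the weakest precondition: the implication holds.
Answer: valid


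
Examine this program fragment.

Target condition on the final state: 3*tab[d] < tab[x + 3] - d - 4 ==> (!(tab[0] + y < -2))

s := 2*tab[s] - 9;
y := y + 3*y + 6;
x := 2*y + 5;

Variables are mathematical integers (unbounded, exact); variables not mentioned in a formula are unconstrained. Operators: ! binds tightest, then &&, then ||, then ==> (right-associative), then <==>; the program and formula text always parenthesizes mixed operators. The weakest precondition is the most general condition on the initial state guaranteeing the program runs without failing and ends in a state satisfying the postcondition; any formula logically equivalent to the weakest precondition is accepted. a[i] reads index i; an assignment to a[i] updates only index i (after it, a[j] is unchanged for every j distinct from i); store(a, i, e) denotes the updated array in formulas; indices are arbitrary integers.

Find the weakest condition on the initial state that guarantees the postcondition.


Working backward. After the program, the postcondition 3*tab[d] < tab[x + 3] - d - 4 ==> (!(tab[0] + y < -2)) must hold; in canonical form it is 3*tab[d] + d < tab[x + 3] - 4 ==> (!(tab[0] + y < -2)).
Before x := 2*y + 5: 3*tab[d] + d < tab[2*y + 8] - 4 ==> (!(tab[0] + y < -2))
Before y := y + 3*y + 6: 3*tab[d] + d < tab[8*y + 20] - 4 ==> (!(tab[0] + 4*y < -8))
Before s := 2*tab[s] - 9: 3*tab[d] + d < tab[8*y + 20] - 4 ==> (!(tab[0] + 4*y < -8))
Answer: WP = 3*tab[d] + d < tab[8*y + 20] - 4 ==> (!(tab[0] + 4*y < -8))


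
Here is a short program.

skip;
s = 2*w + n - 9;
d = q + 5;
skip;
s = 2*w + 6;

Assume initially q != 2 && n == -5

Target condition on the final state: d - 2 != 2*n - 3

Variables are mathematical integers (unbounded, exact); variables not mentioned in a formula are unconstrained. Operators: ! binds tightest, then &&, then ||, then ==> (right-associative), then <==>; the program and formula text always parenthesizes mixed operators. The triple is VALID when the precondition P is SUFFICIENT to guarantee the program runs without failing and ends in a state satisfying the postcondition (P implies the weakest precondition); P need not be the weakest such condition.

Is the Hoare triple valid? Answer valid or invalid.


Working backward. After the program, the postcondition d - 2 != 2*n - 3 must hold; in canonical form it is d != 2*n - 1.
Before s := 2*w + 6: d != 2*n - 1
Before skip: d != 2*n - 1
Before d := q + 5: q != 2*n - 6
Before s := 2*w + n - 9: q != 2*n - 6
Before skip: q != 2*n - 6
The weakest precondition is q != 2*n - 6.
Check whether q != 2 && n == -5 implies it.
Countermodel: at the initial state n = -5, q = -16, the precondition holds but the weakest precondition fails.
Answer: invalid


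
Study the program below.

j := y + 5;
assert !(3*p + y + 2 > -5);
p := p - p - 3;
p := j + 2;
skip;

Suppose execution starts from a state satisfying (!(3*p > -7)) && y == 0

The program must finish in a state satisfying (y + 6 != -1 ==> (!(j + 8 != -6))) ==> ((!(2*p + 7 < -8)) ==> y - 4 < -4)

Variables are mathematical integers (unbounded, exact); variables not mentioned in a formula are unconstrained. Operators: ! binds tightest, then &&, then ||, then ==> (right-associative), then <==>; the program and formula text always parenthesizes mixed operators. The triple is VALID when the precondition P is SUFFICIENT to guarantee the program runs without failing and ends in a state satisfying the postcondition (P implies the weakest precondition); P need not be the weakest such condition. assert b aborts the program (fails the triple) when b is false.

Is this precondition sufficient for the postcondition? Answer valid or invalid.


Working backward. After the program, the postcondition (y + 6 != -1 ==> (!(j + 8 != -6))) ==> ((!(2*p + 7 < -8)) ==> y - 4 < -4) must hold; in canonical form it is (y != -7 ==> (!(j != -14))) ==> ((!(2*p < -15)) ==> y < 0).
Before skip: (y != -7 ==> (!(j != -14))) ==> ((!(2*p < -15)) ==> y < 0)
Before p := j + 2: (y != -7 ==> (!(j != -14))) ==> ((!(2*j < -19)) ==> y < 0)
Before p := p - p - 3: (y != -7 ==> (!(j != -14))) ==> ((!(2*j < -19)) ==> y < 0)
Before assert !(3*p + y + 2 > -5): (!(3*p + y > -7)) && ((y != -7 ==> (!(j != -14))) ==> ((!(2*j < -19)) ==> y < 0))
Before j := y + 5: (!(3*p + y > -7)) && ((y != -7 ==> (!(y != -19))) ==> ((!(2*y < -29)) ==> y < 0))
The weakest precondition is (!(3*p + y > -7)) && ((y != -7 ==> (!(y != -19))) ==> ((!(2*y < -29)) ==> y < 0)).
Check whether (!(3*p > -7)) && y == 0 implies it.
Every state satisfying the precondition satisfies the weakest precondition: the implication holds.
Answer: valid


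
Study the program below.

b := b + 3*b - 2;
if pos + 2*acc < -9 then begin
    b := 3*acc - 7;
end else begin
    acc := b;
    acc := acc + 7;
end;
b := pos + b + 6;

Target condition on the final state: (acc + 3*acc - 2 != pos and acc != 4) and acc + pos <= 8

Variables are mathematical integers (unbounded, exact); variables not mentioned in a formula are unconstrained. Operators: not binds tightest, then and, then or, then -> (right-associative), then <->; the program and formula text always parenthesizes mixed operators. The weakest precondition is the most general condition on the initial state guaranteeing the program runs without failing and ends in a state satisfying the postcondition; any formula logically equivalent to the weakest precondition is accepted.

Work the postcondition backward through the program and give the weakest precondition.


Working backward. After the program, the postcondition (acc + 3*acc - 2 != pos and acc != 4) and acc + pos <= 8 must hold; in canonical form it is 4*acc != pos + 2 and acc != 4 and acc + pos <= 8.
Before b := pos + b + 6: 4*acc != pos + 2 and acc != 4 and acc + pos <= 8
Then branch requires 4*acc != pos + 2 and acc != 4 and acc + pos <= 8; else branch requires 4*b != pos - 26 and b != -3 and b + pos <= 1.
Before the if: (2*acc + pos < -9 -> (4*acc != pos + 2 and acc != 4 and acc + pos <= 8)) and ((not (2*acc + pos < -9)) -> (4*b != pos - 26 and b != -3 and b + pos <= 1))
Before b := b + 3*b - 2: (2*acc + pos < -9 -> (4*acc != pos + 2 and acc != 4 and acc + pos <= 8)) and ((not (2*acc + pos < -9)) -> (16*b != pos - 18 and 4*b != -1 and 4*b + pos <= 3))
Answer: WP = (2*acc + pos < -9 -> (4*acc != pos + 2 and acc != 4 and acc + pos <= 8)) and ((not (2*acc + pos < -9)) -> (16*b != pos - 18 and 4*b != -1 and 4*b + pos <= 3))


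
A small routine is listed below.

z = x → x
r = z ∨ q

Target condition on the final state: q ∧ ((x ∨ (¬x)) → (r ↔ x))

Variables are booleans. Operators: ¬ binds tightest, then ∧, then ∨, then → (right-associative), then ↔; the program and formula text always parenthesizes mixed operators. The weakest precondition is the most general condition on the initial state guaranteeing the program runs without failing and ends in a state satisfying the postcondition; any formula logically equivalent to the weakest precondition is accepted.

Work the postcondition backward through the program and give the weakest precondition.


Working backward. After the program, the postcondition q ∧ ((x ∨ (¬x)) → (r ↔ x)) must hold; in canonical form it is q ∧ (r ↔ x).
Before r := z ∨ q: q ∧ ((z ∨ q) ↔ x)
Before z := x → x: q ∧ x
Answer: WP = q ∧ x


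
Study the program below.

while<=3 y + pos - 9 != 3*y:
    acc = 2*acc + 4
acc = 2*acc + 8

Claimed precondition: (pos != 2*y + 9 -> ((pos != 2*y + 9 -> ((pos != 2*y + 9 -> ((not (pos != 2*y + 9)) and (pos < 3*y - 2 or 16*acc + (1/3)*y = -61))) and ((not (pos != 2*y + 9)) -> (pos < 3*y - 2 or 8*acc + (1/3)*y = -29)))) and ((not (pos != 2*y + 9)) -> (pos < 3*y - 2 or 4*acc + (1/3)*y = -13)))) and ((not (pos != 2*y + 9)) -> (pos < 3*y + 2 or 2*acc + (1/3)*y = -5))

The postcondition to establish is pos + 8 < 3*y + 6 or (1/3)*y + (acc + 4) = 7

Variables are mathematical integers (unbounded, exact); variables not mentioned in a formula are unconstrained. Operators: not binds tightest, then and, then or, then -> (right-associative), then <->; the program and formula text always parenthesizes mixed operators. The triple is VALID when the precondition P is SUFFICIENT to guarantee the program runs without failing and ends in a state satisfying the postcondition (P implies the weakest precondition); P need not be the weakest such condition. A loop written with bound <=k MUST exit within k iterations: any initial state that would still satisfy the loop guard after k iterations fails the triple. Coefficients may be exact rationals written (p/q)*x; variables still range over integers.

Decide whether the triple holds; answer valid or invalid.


Working backward. After the program, the postcondition pos + 8 < 3*y + 6 or (1/3)*y + (acc + 4) = 7 must hold; in canonical form it is pos < 3*y - 2 or acc + (1/3)*y = 3.
Before acc := 2*acc + 8: pos < 3*y - 2 or 2*acc + (1/3)*y = -5
Before the loop (bound <=3), unroll the exhaustion recursion (WP_0 = exit-now case; WP_j = one more guarded iteration, up to j = 3):
  WP_0: (not (pos != 2*y + 9)) and (pos < 3*y - 2 or 2*acc + (1/3)*y = -5)
  WP_1: (pos != 2*y + 9 -> ((not (pos != 2*y + 9)) and (pos < 3*y - 2 or 4*acc + (1/3)*y = -13))) and ((not (pos != 2*y + 9)) -> (pos < 3*y - 2 or 2*acc + (1/3)*y = -5))
  WP_2: (pos != 2*y + 9 -> ((pos != 2*y + 9 -> ((not (pos != 2*y + 9)) and (pos < 3*y - 2 or 8*acc + (1/3)*y = -29))) and ((not (pos != 2*y + 9)) -> (pos < 3*y - 2 or 4*acc + (1/3)*y = -13)))) and ((not (pos != 2*y + 9)) -> (pos < 3*y - 2 or 2*acc + (1/3)*y = -5))
  WP_3: (pos != 2*y + 9 -> ((pos != 2*y + 9 -> ((pos != 2*y + 9 -> ((not (pos != 2*y + 9)) and (pos < 3*y - 2 or 16*acc + (1/3)*y = -61))) and ((not (pos != 2*y + 9)) -> (pos < 3*y - 2 or 8*acc + (1/3)*y = -29)))) and ((not (pos != 2*y + 9)) -> (pos < 3*y - 2 or 4*acc + (1/3)*y = -13)))) and ((not (pos != 2*y + 9)) -> (pos < 3*y - 2 or 2*acc + (1/3)*y = -5))
So before the loop: (pos != 2*y + 9 -> ((pos != 2*y + 9 -> ((pos != 2*y + 9 -> ((not (pos != 2*y + 9)) and (pos < 3*y - 2 or 16*acc + (1/3)*y = -61))) and ((not (pos != 2*y + 9)) -> (pos < 3*y - 2 or 8*acc + (1/3)*y = -29)))) and ((not (pos != 2*y + 9)) -> (pos < 3*y - 2 or 4*acc + (1/3)*y = -13)))) and ((not (pos != 2*y + 9)) -> (pos < 3*y - 2 or 2*acc + (1/3)*y = -5))
The weakest precondition is (pos != 2*y + 9 -> ((pos != 2*y + 9 -> ((pos != 2*y + 9 -> ((not (pos != 2*y + 9)) and (pos < 3*y - 2 or 16*acc + (1/3)*y = -61))) and ((not (pos != 2*y + 9)) -> (pos < 3*y - 2 or 8*acc + (1/3)*y = -29)))) and ((not (pos != 2*y + 9)) -> (pos < 3*y - 2 or 4*acc + (1/3)*y = -13)))) and ((not (pos != 2*y + 9)) -> (pos < 3*y - 2 or 2*acc + (1/3)*y = -5)).
Check whether (pos != 2*y + 9 -> ((pos != 2*y + 9 -> ((pos != 2*y + 9 -> ((not (pos != 2*y + 9)) and (pos < 3*y - 2 or 16*acc + (1/3)*y = -61))) and ((not (pos != 2*y + 9)) -> (pos < 3*y - 2 or 8*acc + (1/3)*y = -29)))) and ((not (pos != 2*y + 9)) -> (pos < 3*y - 2 or 4*acc + (1/3)*y = -13)))) and ((not (pos != 2*y + 9)) -> (pos < 3*y + 2 or 2*acc + (1/3)*y = -5)) implies it.
Countermodel: at the initial state acc = -4, pos = 25, y = 8, the precondition holds but the weakest precondition fails.
Answer: invalid


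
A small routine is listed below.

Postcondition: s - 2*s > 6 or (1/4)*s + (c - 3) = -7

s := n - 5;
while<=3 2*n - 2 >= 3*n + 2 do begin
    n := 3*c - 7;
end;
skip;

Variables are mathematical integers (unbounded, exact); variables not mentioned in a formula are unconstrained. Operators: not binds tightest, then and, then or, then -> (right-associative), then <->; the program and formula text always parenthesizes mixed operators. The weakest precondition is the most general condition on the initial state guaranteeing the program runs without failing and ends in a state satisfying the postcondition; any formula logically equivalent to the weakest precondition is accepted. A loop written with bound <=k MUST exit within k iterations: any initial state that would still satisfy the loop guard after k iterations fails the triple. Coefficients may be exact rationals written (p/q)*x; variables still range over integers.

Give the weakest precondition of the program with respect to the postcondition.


Working backward. After the program, the postcondition s - 2*s > 6 or (1/4)*s + (c - 3) = -7 must hold; in canonical form it is s < -6 or c + (1/4)*s = -4.
Before skip: s < -6 or c + (1/4)*s = -4
Before the loop (bound <=3), unroll the exhaustion recursion (WP_0 = exit-now case; WP_j = one more guarded iteration, up to j = 3):
  WP_0: (not (n <= -4)) and (s < -6 or c + (1/4)*s = -4)
  WP_1: (n <= -4 -> ((not (3*c <= 3)) and (s < -6 or c + (1/4)*s = -4))) and ((not (n <= -4)) -> (s < -6 or c + (1/4)*s = -4))
  WP_2: (n <= -4 -> ((3*c <= 3 -> ((not (3*c <= 3)) and (s < -6 or c + (1/4)*s = -4))) and ((not (3*c <= 3)) -> (s < -6 or c + (1/4)*s = -4)))) and ((not (n <= -4)) -> (s < -6 or c + (1/4)*s = -4))
  WP_3: (n <= -4 -> ((3*c <= 3 -> ((3*c <= 3 -> ((not (3*c <= 3)) and (s < -6 or c + (1/4)*s = -4))) and ((not (3*c <= 3)) -> (s < -6 or c + (1/4)*s = -4)))) and ((not (3*c <= 3)) -> (s < -6 or c + (1/4)*s = -4)))) and ((not (n <= -4)) -> (s < -6 or c + (1/4)*s = -4))
So before the loop: (n <= -4 -> ((3*c <= 3 -> ((3*c <= 3 -> ((not (3*c <= 3)) and (s < -6 or c + (1/4)*s = -4))) and ((not (3*c <= 3)) -> (s < -6 or c + (1/4)*s = -4)))) and ((not (3*c <= 3)) -> (s < -6 or c + (1/4)*s = -4)))) and ((not (n <= -4)) -> (s < -6 or c + (1/4)*s = -4))
Before s := n - 5: (n <= -4 -> ((3*c <= 3 -> ((3*c <= 3 -> ((not (3*c <= 3)) and (n < -1 or c + (1/4)*n = -11/4))) and ((not (3*c <= 3)) -> (n < -1 or c + (1/4)*n = -11/4)))) and ((not (3*c <= 3)) -> (n < -1 or c + (1/4)*n = -11/4)))) and ((not (n <= -4)) -> (n < -1 or c + (1/4)*n = -11/4))
Answer: WP = (n <= -4 -> ((3*c <= 3 -> ((3*c <= 3 -> ((not (3*c <= 3)) and (n < -1 or c + (1/4)*n = -11/4))) and ((not (3*c <= 3)) -> (n < -1 or c + (1/4)*n = -11/4)))) and ((not (3*c <= 3)) -> (n < -1 or c + (1/4)*n = -11/4)))) and ((not (n <= -4)) -> (n < -1 or c + (1/4)*n = -11/4))


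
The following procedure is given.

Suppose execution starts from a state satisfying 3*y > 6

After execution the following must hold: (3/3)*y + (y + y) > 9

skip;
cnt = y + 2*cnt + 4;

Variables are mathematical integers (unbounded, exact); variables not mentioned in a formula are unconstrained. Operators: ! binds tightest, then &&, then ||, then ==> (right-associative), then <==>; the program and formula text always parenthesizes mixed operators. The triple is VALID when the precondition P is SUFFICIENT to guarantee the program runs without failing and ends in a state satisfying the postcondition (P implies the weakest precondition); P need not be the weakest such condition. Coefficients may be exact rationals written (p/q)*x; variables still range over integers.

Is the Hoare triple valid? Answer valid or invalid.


Working backward. After the program, the postcondition (3/3)*y + (y + y) > 9 must hold; in canonical form it is 3*y > 9.
Before cnt := y + 2*cnt + 4: 3*y > 9
Before skip: 3*y > 9
The weakest precondition is 3*y > 9.
Check whether 3*y > 6 implies it.
Countermodel: at the initial state y = 3, the precondition holds but the weakest precondition fails.
Answer: invalid


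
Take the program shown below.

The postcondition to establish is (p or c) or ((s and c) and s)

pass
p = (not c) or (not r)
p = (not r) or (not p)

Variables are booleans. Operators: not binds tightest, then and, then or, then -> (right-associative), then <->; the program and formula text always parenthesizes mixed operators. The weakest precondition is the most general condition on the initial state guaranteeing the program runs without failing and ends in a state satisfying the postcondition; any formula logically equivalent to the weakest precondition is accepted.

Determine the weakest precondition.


Working backward. After the program, the postcondition (p or c) or ((s and c) and s) must hold; in canonical form it is p or c or (s and c).
Before p := (not r) or (not p): (not r) or (not p) or c or (s and c)
Before p := (not c) or (not r): (not r) or (not ((not c) or (not r))) or c or (s and c)
Before skip: (not r) or (not ((not c) or (not r))) or c or (s and c)
Answer: WP = (not r) or (not ((not c) or (not r))) or c or (s and c)


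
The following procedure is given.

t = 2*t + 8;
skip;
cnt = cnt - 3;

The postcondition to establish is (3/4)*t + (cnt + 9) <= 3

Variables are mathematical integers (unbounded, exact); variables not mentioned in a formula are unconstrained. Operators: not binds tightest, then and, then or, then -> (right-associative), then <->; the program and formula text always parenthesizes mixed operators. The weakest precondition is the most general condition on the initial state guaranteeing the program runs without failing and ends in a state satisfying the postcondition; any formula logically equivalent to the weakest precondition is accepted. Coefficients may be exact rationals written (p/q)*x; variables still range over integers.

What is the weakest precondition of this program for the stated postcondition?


Working backward. After the program, the postcondition (3/4)*t + (cnt + 9) <= 3 must hold; in canonical form it is cnt + (3/4)*t <= -6.
Before cnt := cnt - 3: cnt + (3/4)*t <= -3
Before skip: cnt + (3/4)*t <= -3
Before t := 2*t + 8: cnt + (3/2)*t <= -9
Answer: WP = cnt + (3/2)*t <= -9


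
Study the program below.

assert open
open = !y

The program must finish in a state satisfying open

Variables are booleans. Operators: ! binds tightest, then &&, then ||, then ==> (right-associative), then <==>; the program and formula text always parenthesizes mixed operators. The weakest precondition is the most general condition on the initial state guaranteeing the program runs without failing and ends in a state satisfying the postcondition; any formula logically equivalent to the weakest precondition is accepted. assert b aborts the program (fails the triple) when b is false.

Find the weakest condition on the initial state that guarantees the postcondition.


Working backward. After the program, open must hold.
Before open := !y: !y
Before assert open: open && (!y)
Answer: WP = open && (!y)


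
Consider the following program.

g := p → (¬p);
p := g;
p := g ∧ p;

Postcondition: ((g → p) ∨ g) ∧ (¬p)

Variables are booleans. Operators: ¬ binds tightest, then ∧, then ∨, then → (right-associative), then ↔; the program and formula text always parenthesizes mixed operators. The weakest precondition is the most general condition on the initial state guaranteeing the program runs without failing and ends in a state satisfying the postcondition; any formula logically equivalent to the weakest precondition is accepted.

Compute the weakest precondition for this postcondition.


Working backward. After the program, ((g → p) ∨ g) ∧ (¬p) must hold.
Before p := g ∧ p: ((g → (g ∧ p)) ∨ g) ∧ (¬(g ∧ p))
Before p := g: ¬g
Before g := p → (¬p): ¬(p → (¬p))
Answer: WP = ¬(p → (¬p))


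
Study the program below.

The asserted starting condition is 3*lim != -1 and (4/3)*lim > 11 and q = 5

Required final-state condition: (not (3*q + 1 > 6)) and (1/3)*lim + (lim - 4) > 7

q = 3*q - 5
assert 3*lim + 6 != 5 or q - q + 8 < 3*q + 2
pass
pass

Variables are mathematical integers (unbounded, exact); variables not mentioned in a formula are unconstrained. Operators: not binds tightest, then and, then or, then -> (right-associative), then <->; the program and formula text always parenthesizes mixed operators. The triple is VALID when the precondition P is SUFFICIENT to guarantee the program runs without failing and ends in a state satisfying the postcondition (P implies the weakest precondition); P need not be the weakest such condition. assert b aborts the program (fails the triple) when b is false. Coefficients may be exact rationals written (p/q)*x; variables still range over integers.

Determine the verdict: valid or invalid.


Working backward. After the program, the postcondition (not (3*q + 1 > 6)) and (1/3)*lim + (lim - 4) > 7 must hold; in canonical form it is (not (3*q > 5)) and (4/3)*lim > 11.
Before skip: (not (3*q > 5)) and (4/3)*lim > 11
Before skip: (not (3*q > 5)) and (4/3)*lim > 11
Before assert 3*lim + 6 != 5 or q - q + 8 < 3*q + 2: (3*lim != -1 or 3*q > 6) and (not (3*q > 5)) and (4/3)*lim > 11
Before q := 3*q - 5: (3*lim != -1 or 9*q > 21) and (not (9*q > 20)) and (4/3)*lim > 11
The weakest precondition is (3*lim != -1 or 9*q > 21) and (not (9*q > 20)) and (4/3)*lim > 11.
Check whether 3*lim != -1 and (4/3)*lim > 11 and q = 5 implies it.
Countermodel: at the initial state lim = 9, q = 5, the precondition holds but the weakest precondition fails.
Answer: invalid


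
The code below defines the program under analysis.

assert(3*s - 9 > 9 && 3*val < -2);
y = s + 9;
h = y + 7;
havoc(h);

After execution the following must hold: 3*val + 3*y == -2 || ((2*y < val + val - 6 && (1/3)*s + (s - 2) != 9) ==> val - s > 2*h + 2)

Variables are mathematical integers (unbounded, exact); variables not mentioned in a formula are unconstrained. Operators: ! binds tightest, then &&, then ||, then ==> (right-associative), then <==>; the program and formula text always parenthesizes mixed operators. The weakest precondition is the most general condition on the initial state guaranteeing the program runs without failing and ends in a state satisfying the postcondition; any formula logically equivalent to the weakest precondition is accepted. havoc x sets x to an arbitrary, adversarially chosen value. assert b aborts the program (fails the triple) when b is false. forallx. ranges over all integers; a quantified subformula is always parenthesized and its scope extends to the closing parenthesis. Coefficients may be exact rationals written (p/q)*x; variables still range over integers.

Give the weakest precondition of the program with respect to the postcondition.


Working backward. After the program, the postcondition 3*val + 3*y == -2 || ((2*y < val + val - 6 && (1/3)*s + (s - 2) != 9) ==> val - s > 2*h + 2) must hold; in canonical form it is 3*val + 3*y == -2 || ((2*y < 2*val - 6 && (4/3)*s != 11) ==> val > 2*h + s + 2).
Before havoc h: forall h_1. (3*val + 3*y == -2 || ((2*y < 2*val - 6 && (4/3)*s != 11) ==> val > 2*h_1 + s + 2))
Before h := y + 7: forall h_1. (3*val + 3*y == -2 || ((2*y < 2*val - 6 && (4/3)*s != 11) ==> val > 2*h_1 + s + 2))
Before y := s + 9: forall h_1. (3*s + 3*val == -29 || ((2*s < 2*val - 24 && (4/3)*s != 11) ==> val > 2*h_1 + s + 2))
Before assert 3*s - 9 > 9 && 3*val < -2: 3*s > 18 && 3*val < -2 && (forall h_1. (3*s + 3*val == -29 || ((2*s < 2*val - 24 && (4/3)*s != 11) ==> val > 2*h_1 + s + 2)))
Answer: WP = 3*s > 18 && 3*val < -2 && (forall h_1. (3*s + 3*val == -29 || ((2*s < 2*val - 24 && (4/3)*s != 11) ==> val > 2*h_1 + s + 2)))


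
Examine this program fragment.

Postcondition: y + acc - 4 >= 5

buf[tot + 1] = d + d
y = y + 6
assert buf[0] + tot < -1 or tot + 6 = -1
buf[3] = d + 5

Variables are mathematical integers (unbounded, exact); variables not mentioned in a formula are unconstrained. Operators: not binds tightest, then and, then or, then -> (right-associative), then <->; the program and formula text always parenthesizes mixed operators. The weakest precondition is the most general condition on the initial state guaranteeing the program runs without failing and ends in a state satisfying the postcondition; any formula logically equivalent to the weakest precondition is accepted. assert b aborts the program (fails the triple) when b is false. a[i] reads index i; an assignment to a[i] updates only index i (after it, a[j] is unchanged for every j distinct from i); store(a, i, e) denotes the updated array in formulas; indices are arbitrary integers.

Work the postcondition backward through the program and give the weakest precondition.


Working backward. After the program, the postcondition y + acc - 4 >= 5 must hold; in canonical form it is acc + y >= 9.
Before buf[3] := d + 5: acc + y >= 9
Before assert buf[0] + tot < -1 or tot + 6 = -1: (buf[0] + tot < -1 or tot = -7) and acc + y >= 9
Before y := y + 6: (buf[0] + tot < -1 or tot = -7) and acc + y >= 3
Before buf[tot + 1] := d + d: (store(buf, tot + 1, 2*d)[0] + tot < -1 or tot = -7) and acc + y >= 3
Answer: WP = (store(buf, tot + 1, 2*d)[0] + tot < -1 or tot = -7) and acc + y >= 3


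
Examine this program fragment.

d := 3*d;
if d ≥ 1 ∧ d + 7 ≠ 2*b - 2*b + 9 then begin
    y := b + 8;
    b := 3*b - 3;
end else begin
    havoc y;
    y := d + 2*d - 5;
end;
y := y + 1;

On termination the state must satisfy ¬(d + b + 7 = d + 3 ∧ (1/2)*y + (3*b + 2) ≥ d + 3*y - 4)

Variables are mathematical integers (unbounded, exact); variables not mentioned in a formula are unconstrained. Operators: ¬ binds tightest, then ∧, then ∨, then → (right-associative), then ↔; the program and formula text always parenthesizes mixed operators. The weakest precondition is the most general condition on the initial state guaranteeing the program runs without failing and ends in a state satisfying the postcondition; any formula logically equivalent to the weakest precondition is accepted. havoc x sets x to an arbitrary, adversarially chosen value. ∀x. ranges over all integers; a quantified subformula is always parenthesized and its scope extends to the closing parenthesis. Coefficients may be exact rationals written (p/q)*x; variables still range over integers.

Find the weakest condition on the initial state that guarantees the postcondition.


Working backward. After the program, the postcondition ¬(d + b + 7 = d + 3 ∧ (1/2)*y + (3*b + 2) ≥ d + 3*y - 4) must hold; in canonical form it is ¬(b = -4 ∧ 3*b ≥ d + (5/2)*y - 6).
Before y := y + 1: ¬(b = -4 ∧ 3*b ≥ d + (5/2)*y - 7/2)
Then branch requires ¬(3*b = -1 ∧ (13/2)*b ≥ d + 51/2); else branch requires ¬(b = -4 ∧ 3*b ≥ (17/2)*d - 16).
Before the if: ((d ≥ 1 ∧ d ≠ 2) → (¬(3*b = -1 ∧ (13/2)*b ≥ d + 51/2))) ∧ ((¬(d ≥ 1 ∧ d ≠ 2)) → (¬(b = -4 ∧ 3*b ≥ (17/2)*d - 16)))
Before d := 3*d: ((3*d ≥ 1 ∧ 3*d ≠ 2) → (¬(3*b = -1 ∧ (13/2)*b ≥ 3*d + 51/2))) ∧ ((¬(3*d ≥ 1 ∧ 3*d ≠ 2)) → (¬(b = -4 ∧ 3*b ≥ (51/2)*d - 16)))
Answer: WP = ((3*d ≥ 1 ∧ 3*d ≠ 2) → (¬(3*b = -1 ∧ (13/2)*b ≥ 3*d + 51/2))) ∧ ((¬(3*d ≥ 1 ∧ 3*d ≠ 2)) → (¬(b = -4 ∧ 3*b ≥ (51/2)*d - 16)))


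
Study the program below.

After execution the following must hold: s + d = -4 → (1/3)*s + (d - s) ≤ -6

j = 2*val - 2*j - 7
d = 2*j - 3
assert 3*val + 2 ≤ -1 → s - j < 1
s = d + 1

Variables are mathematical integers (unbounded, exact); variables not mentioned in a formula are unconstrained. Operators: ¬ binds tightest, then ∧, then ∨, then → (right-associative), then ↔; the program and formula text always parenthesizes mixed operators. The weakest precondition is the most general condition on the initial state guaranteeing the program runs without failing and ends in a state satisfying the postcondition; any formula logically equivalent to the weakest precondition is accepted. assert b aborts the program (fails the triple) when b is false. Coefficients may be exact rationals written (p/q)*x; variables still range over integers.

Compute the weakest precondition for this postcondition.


Working backward. After the program, the postcondition s + d = -4 → (1/3)*s + (d - s) ≤ -6 must hold; in canonical form it is d + s = -4 → d ≤ (2/3)*s - 6.
Before s := d + 1: 2*d = -5 → (1/3)*d ≤ -16/3
Before assert 3*val + 2 ≤ -1 → s - j < 1: (3*val ≤ -3 → s < j + 1) ∧ (2*d = -5 → (1/3)*d ≤ -16/3)
Before d := 2*j - 3: (3*val ≤ -3 → s < j + 1) ∧ (4*j = 1 → (2/3)*j ≤ -13/3)
Before j := 2*val - 2*j - 7: (3*val ≤ -3 → 2*j + s < 2*val - 6) ∧ (8*val = 8*j + 29 → (4/3)*val ≤ (4/3)*j + 1/3)
Answer: WP = (3*val ≤ -3 → 2*j + s < 2*val - 6) ∧ (8*val = 8*j + 29 → (4/3)*val ≤ (4/3)*j + 1/3)


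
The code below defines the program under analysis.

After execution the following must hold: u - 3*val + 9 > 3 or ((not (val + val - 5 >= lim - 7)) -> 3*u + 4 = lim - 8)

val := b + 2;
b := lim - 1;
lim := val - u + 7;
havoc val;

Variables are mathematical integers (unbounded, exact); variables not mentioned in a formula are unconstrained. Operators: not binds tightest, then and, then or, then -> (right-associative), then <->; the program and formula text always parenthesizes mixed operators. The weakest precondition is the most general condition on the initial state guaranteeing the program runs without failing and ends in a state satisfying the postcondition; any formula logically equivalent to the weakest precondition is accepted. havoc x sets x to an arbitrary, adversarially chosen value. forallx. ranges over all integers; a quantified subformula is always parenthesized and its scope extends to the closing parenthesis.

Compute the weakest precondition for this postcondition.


Working backward. After the program, the postcondition u - 3*val + 9 > 3 or ((not (val + val - 5 >= lim - 7)) -> 3*u + 4 = lim - 8) must hold; in canonical form it is u > 3*val - 6 or ((not (2*val >= lim - 2)) -> 3*u = lim - 12).
Before havoc val: forall val_1. (u > 3*val_1 - 6 or ((not (2*val_1 >= lim - 2)) -> 3*u = lim - 12))
Before lim := val - u + 7: forall val_1. (u > 3*val_1 - 6 or ((not (u + 2*val_1 >= val + 5)) -> 4*u = val - 5))
Before b := lim - 1: forall val_1. (u > 3*val_1 - 6 or ((not (u + 2*val_1 >= val + 5)) -> 4*u = val - 5))
Before val := b + 2: forall val_1. (u > 3*val_1 - 6 or ((not (u + 2*val_1 >= b + 7)) -> 4*u = b - 3))
Answer: WP = forall val_1. (u > 3*val_1 - 6 or ((not (u + 2*val_1 >= b + 7)) -> 4*u = b - 3))


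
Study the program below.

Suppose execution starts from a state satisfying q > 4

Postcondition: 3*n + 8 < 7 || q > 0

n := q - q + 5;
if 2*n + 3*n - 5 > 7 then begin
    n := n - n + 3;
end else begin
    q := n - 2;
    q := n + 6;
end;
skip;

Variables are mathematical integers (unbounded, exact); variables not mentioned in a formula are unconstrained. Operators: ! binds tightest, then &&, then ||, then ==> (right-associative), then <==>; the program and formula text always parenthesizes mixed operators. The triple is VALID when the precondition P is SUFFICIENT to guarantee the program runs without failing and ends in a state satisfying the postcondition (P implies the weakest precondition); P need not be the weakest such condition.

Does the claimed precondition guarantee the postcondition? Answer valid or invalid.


Working backward. After the program, the postcondition 3*n + 8 < 7 || q > 0 must hold; in canonical form it is 3*n < -1 || q > 0.
Before skip: 3*n < -1 || q > 0
Then branch requires q > 0; else branch requires 3*n < -1 || n > -6.
Before the if: (5*n > 12 ==> q > 0) && ((!(5*n > 12)) ==> (3*n < -1 || n > -6))
Before n := q - q + 5: q > 0
The weakest precondition is q > 0.
Check whether q > 4 implies it.
Every state satisfying the precondition satisfies the weakest precondition: the implication holds.
Answer: valid


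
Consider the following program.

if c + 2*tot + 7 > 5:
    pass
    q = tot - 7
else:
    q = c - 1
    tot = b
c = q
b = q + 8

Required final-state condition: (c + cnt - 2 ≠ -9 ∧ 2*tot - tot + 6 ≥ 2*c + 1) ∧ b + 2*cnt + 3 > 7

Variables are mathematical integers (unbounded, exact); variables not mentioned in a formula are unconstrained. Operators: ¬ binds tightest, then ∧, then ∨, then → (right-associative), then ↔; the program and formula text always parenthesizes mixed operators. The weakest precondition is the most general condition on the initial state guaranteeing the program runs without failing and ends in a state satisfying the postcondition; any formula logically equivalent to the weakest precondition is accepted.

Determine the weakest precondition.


Working backward. After the program, the postcondition (c + cnt - 2 ≠ -9 ∧ 2*tot - tot + 6 ≥ 2*c + 1) ∧ b + 2*cnt + 3 > 7 must hold; in canonical form it is c + cnt ≠ -7 ∧ tot ≥ 2*c - 5 ∧ b + 2*cnt > 4.
Before b := q + 8: c + cnt ≠ -7 ∧ tot ≥ 2*c - 5 ∧ 2*cnt + q > -4
Before c := q: cnt + q ≠ -7 ∧ tot ≥ 2*q - 5 ∧ 2*cnt + q > -4
Then branch requires cnt + tot ≠ 0 ∧ tot ≤ 19 ∧ 2*cnt + tot > 3; else branch requires c + cnt ≠ -6 ∧ b ≥ 2*c - 7 ∧ c + 2*cnt > -3.
Before the if: (c + 2*tot > -2 → (cnt + tot ≠ 0 ∧ tot ≤ 19 ∧ 2*cnt + tot > 3)) ∧ ((¬(c + 2*tot > -2)) → (c + cnt ≠ -6 ∧ b ≥ 2*c - 7 ∧ c + 2*cnt > -3))
Answer: WP = (c + 2*tot > -2 → (cnt + tot ≠ 0 ∧ tot ≤ 19 ∧ 2*cnt + tot > 3)) ∧ ((¬(c + 2*tot > -2)) → (c + cnt ≠ -6 ∧ b ≥ 2*c - 7 ∧ c + 2*cnt > -3))


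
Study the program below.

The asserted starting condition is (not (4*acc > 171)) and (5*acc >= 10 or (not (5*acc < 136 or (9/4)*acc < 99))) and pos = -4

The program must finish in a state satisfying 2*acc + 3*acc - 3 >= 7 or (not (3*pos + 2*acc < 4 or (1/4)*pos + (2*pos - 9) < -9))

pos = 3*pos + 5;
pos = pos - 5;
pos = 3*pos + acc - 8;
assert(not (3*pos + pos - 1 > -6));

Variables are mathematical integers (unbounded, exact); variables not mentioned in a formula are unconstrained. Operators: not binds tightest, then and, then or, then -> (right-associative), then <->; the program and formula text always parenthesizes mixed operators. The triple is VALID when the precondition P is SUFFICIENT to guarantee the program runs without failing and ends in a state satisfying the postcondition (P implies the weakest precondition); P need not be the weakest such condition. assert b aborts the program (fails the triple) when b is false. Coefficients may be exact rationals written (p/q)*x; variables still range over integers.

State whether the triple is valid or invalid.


Working backward. After the program, the postcondition 2*acc + 3*acc - 3 >= 7 or (not (3*pos + 2*acc < 4 or (1/4)*pos + (2*pos - 9) < -9)) must hold; in canonical form it is 5*acc >= 10 or (not (2*acc + 3*pos < 4 or (9/4)*pos < 0)).
Before assert not (3*pos + pos - 1 > -6): (not (4*pos > -5)) and (5*acc >= 10 or (not (2*acc + 3*pos < 4 or (9/4)*pos < 0)))
Before pos := 3*pos + acc - 8: (not (4*acc + 12*pos > 27)) and (5*acc >= 10 or (not (5*acc + 9*pos < 28 or (9/4)*acc + (27/4)*pos < 18)))
Before pos := pos - 5: (not (4*acc + 12*pos > 87)) and (5*acc >= 10 or (not (5*acc + 9*pos < 73 or (9/4)*acc + (27/4)*pos < 207/4)))
Before pos := 3*pos + 5: (not (4*acc + 36*pos > 27)) and (5*acc >= 10 or (not (5*acc + 27*pos < 28 or (9/4)*acc + (81/4)*pos < 18)))
The weakest precondition is (not (4*acc + 36*pos > 27)) and (5*acc >= 10 or (not (5*acc + 27*pos < 28 or (9/4)*acc + (81/4)*pos < 18))).
Check whether (not (4*acc > 171)) and (5*acc >= 10 or (not (5*acc < 136 or (9/4)*acc < 99))) and pos = -4 implies it.
Every state satisfying the precondition satisfies the weakest precondition: the implication holds.
Answer: valid


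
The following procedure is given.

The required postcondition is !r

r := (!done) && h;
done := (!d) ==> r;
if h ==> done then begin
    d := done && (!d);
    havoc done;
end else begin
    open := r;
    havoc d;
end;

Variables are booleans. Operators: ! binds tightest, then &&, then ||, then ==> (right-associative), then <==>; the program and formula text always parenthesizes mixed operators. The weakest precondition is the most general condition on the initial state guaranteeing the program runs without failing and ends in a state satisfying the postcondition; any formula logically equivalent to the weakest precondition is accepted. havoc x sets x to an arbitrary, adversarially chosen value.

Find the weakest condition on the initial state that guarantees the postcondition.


Working backward. After the program, !r must hold.
Then branch requires !r; else branch requires !r.
Before the if: ((h ==> done) ==> (!r)) && ((!(h ==> done)) ==> (!r))
Before done := (!d) ==> r: ((h ==> ((!d) ==> r)) ==> (!r)) && ((!(h ==> ((!d) ==> r))) ==> (!r))
Before r := (!done) && h: ((h ==> ((!d) ==> ((!done) && h))) ==> (!((!done) && h))) && ((!(h ==> ((!d) ==> ((!done) && h)))) ==> (!((!done) && h)))
Answer: WP = ((h ==> ((!d) ==> ((!done) && h))) ==> (!((!done) && h))) && ((!(h ==> ((!d) ==> ((!done) && h)))) ==> (!((!done) && h)))


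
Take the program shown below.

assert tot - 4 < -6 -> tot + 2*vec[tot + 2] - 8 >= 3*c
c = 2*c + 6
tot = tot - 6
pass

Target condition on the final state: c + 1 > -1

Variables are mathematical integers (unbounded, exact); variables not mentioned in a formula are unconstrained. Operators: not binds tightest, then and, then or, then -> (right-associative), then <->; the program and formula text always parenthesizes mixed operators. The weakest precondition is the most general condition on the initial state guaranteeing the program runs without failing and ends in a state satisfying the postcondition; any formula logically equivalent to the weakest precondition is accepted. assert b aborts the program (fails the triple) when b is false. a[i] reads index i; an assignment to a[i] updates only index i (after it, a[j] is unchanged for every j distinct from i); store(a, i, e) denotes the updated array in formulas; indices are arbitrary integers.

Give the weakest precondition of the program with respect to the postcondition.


Working backward. After the program, the postcondition c + 1 > -1 must hold; in canonical form it is c > -2.
Before skip: c > -2
Before tot := tot - 6: c > -2
Before c := 2*c + 6: 2*c > -8
Before assert tot - 4 < -6 -> tot + 2*vec[tot + 2] - 8 >= 3*c: (tot < -2 -> 2*vec[tot + 2] + tot >= 3*c + 8) and 2*c > -8
Answer: WP = (tot < -2 -> 2*vec[tot + 2] + tot >= 3*c + 8) and 2*c > -8


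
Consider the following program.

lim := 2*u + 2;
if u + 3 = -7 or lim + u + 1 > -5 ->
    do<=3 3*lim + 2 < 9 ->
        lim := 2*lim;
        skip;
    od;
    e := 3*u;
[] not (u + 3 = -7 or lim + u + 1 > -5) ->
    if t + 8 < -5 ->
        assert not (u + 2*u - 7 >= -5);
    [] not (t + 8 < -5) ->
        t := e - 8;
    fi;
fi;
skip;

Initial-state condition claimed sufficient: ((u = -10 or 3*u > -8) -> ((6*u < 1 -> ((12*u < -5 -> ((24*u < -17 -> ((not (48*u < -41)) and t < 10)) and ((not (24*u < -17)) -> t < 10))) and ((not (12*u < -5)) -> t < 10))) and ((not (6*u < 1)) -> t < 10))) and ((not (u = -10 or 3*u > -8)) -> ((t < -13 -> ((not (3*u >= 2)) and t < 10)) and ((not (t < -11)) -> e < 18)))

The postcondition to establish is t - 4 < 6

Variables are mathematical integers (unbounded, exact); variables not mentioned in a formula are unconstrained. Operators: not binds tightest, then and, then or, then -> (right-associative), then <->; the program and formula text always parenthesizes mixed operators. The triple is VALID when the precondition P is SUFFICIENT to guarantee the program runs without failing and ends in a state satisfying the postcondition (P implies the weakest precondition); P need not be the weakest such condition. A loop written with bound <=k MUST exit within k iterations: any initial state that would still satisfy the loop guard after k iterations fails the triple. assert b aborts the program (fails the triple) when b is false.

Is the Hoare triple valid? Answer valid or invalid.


Working backward. After the program, the postcondition t - 4 < 6 must hold; in canonical form it is t < 10.
Before skip: t < 10
Then branch requires (3*lim < 7 -> ((6*lim < 7 -> ((12*lim < 7 -> ((not (24*lim < 7)) and t < 10)) and ((not (12*lim < 7)) -> t < 10))) and ((not (6*lim < 7)) -> t < 10))) and ((not (3*lim < 7)) -> t < 10); else branch requires (t < -13 -> ((not (3*u >= 2)) and t < 10)) and ((not (t < -13)) -> e < 18).
Before the if: ((u = -10 or lim + u > -6) -> ((3*lim < 7 -> ((6*lim < 7 -> ((12*lim < 7 -> ((not (24*lim < 7)) and t < 10)) and ((not (12*lim < 7)) -> t < 10))) and ((not (6*lim < 7)) -> t < 10))) and ((not (3*lim < 7)) -> t < 10))) and ((not (u = -10 or lim + u > -6)) -> ((t < -13 -> ((not (3*u >= 2)) and t < 10)) and ((not (t < -13)) -> e < 18)))
Before lim := 2*u + 2: ((u = -10 or 3*u > -8) -> ((6*u < 1 -> ((12*u < -5 -> ((24*u < -17 -> ((not (48*u < -41)) and t < 10)) and ((not (24*u < -17)) -> t < 10))) and ((not (12*u < -5)) -> t < 10))) and ((not (6*u < 1)) -> t < 10))) and ((not (u = -10 or 3*u > -8)) -> ((t < -13 -> ((not (3*u >= 2)) and t < 10)) and ((not (t < -13)) -> e < 18)))
The weakest precondition is ((u = -10 or 3*u > -8) -> ((6*u < 1 -> ((12*u < -5 -> ((24*u < -17 -> ((not (48*u < -41)) and t < 10)) and ((not (24*u < -17)) -> t < 10))) and ((not (12*u < -5)) -> t < 10))) and ((not (6*u < 1)) -> t < 10))) and ((not (u = -10 or 3*u > -8)) -> ((t < -13 -> ((not (3*u >= 2)) and t < 10)) and ((not (t < -13)) -> e < 18))).
Check whether ((u = -10 or 3*u > -8) -> ((6*u < 1 -> ((12*u < -5 -> ((24*u < -17 -> ((not (48*u < -41)) and t < 10)) and ((not (24*u < -17)) -> t < 10))) and ((not (12*u < -5)) -> t < 10))) and ((not (6*u < 1)) -> t < 10))) and ((not (u = -10 or 3*u > -8)) -> ((t < -13 -> ((not (3*u >= 2)) and t < 10)) and ((not (t < -11)) -> e < 18))) implies it.
Countermodel: at the initial state e = 18, t = -12, u = -11, the precondition holds but the weakest precondition fails.
Answer: invalid
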